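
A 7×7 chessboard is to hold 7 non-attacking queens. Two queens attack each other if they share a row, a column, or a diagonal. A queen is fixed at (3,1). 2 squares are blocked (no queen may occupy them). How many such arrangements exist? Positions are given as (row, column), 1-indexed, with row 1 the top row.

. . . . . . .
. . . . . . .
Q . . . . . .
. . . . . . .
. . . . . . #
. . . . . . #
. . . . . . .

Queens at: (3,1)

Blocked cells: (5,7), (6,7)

Branch on row 1: col 2 → 1; col 4 → 0; col 5 → 1; col 6 → 0; col 7 → 1.
Sum: 1 + 0 + 1 + 0 + 1 = 3.

3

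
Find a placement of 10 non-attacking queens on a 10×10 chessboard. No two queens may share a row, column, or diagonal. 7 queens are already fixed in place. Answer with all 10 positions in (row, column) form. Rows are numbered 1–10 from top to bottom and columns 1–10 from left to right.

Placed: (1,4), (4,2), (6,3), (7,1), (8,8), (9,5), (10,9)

(1,4) (2,10) (3,7) (4,2) (5,6) (6,3) (7,1) (8,8) (9,5) (10,9)

Row 2: attacked by (1,4)→{3,4,5}; (4,2)→{2,4}; (6,3)→{3,7}; (7,1)→{1,6}; (8,8)→{2,8}; (9,5)→{5}; (10,9)→{1,9}. Safe: 10. Place at column 10.
Row 3: attacked by (1,4)→{2,4,6}; (2,10)→{9,10}; (4,2)→{1,2,3}; (6,3)→{3,6}; (7,1)→{1,5}; (8,8)→{3,8}; (9,5)→{5}; (10,9)→{2,9}. Safe: 7. Place at column 7.
Row 5: attacked by (1,4)→{4,8}; (2,10)→{7,10}; (3,7)→{5,7,9}; (4,2)→{1,2,3}; (6,3)→{2,3,4}; (7,1)→{1,3}; (8,8)→{5,8}; (9,5)→{1,5,9}; (10,9)→{4,9}. Safe: 6. Place at column 6.
Columns [4, 10, 7, 2, 6, 3, 1, 8, 5, 9], r−c [-3, -8, -4, 2, -1, 3, 6, 0, 4, 1], r+c [5, 12, 10, 6, 11, 9, 8, 16, 14, 19] are all distinct, so no two queens attack.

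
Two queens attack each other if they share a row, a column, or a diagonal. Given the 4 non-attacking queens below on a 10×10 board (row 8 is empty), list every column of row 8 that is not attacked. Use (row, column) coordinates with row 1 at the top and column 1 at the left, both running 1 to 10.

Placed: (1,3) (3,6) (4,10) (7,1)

columns 4, 5, 7, 8, 9

(1,3) attacks row 8 at column 3 and diagonals 10.
(3,6) attacks row 8 at column 6 and diagonals 1.
(4,10) attacks row 8 at column 10 and diagonals 6.
(7,1) attacks row 8 at column 1 and diagonals 2.
Attacked columns: {1, 2, 3, 6, 10}. Safe: {4, 5, 7, 8, 9}.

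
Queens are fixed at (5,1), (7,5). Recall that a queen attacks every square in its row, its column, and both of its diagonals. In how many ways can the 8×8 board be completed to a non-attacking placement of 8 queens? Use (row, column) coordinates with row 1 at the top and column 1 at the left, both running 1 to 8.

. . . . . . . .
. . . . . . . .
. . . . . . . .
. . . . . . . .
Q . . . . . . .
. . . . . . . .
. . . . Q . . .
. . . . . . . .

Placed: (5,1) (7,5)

3

Branch on row 1: col 2 → 0; col 3 → 0; col 4 → 2; col 6 → 1; col 7 → 0; col 8 → 0.
Sum: 0 + 0 + 2 + 1 + 0 + 0 = 3.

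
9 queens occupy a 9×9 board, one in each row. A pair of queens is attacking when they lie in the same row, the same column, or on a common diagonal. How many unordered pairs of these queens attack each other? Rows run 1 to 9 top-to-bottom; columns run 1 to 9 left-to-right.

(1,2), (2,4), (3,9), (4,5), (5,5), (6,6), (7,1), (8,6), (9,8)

Same column: (4,5)–(5,5) (column 5); (6,6)–(8,6) (column 6).
Same diagonal: (1,2)–(4,5) (|1−4| = |2−5| = 3); (3,9)–(6,6) (|3−6| = |9−6| = 3); (5,5)–(6,6) (|5−6| = |5−6| = 1).
Total attacking pairs: 5.

5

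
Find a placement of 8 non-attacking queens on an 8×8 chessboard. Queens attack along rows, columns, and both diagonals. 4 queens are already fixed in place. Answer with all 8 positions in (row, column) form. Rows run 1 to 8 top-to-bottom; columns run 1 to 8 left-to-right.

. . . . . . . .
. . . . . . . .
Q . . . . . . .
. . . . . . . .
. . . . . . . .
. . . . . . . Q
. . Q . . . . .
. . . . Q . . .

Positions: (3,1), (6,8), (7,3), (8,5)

(1,2) (2,6) (3,1) (4,7) (5,4) (6,8) (7,3) (8,5)

Row 1: attacked by (3,1)→{1,3}; (6,8)→{3,8}; (7,3)→{3}; (8,5)→{5}. Safe: 2, 4, 6, 7. Place at column 2.
Row 2: attacked by (1,2)→{1,2,3}; (3,1)→{1,2}; (6,8)→{4,8}; (7,3)→{3,8}; (8,5)→{5}. Safe: 6, 7. Place at column 6.
Row 4: attacked by (1,2)→{2,5}; (2,6)→{4,6,8}; (3,1)→{1,2}; (6,8)→{6,8}; (7,3)→{3,6}; (8,5)→{1,5}. Safe: 7. Place at column 7.
Row 5: attacked by (1,2)→{2,6}; (2,6)→{3,6}; (3,1)→{1,3}; (4,7)→{6,7,8}; (6,8)→{7,8}; (7,3)→{1,3,5}; (8,5)→{2,5,8}. Safe: 4. Place at column 4.
Columns [2, 6, 1, 7, 4, 8, 3, 5], r−c [-1, -4, 2, -3, 1, -2, 4, 3], r+c [3, 8, 4, 11, 9, 14, 10, 13] are all distinct, so no two queens attack.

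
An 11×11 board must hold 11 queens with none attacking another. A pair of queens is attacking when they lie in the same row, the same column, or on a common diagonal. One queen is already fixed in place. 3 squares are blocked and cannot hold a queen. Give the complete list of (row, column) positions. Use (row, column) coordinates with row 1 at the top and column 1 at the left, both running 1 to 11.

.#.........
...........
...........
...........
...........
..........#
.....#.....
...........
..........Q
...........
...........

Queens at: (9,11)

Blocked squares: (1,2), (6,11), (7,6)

(1,10) (2,1) (3,6) (4,8) (5,2) (6,4) (7,7) (8,9) (9,11) (10,3) (11,5)

Row 1: attacked by (9,11)→{3,11}. Blocked: 2. Safe: 1, 4, 5, 6, 7, 8, 9, 10. Place at column 10.
Row 2: attacked by (1,10)→{9,10,11}; (9,11)→{4,11}. Safe: 1, 2, 3, 5, 6, 7, 8. Place at column 1.
Row 3: attacked by (1,10)→{8,10}; (2,1)→{1,2}; (9,11)→{5,11}. Safe: 3, 4, 6, 7, 9. Place at column 6.
Row 4: attacked by (1,10)→{7,10}; (2,1)→{1,3}; (3,6)→{5,6,7}; (9,11)→{6,11}. Safe: 2, 4, 8, 9. Place at column 8.
Row 5: attacked by (1,10)→{6,10}; (2,1)→{1,4}; (3,6)→{4,6,8}; (4,8)→{7,8,9}; (9,11)→{7,11}. Safe: 2, 3, 5. Place at column 2.
Row 6: attacked by (1,10)→{5,10}; (2,1)→{1,5}; (3,6)→{3,6,9}; (4,8)→{6,8,10}; (5,2)→{1,2,3}; (9,11)→{8,11}. Blocked: 11. Safe: 4, 7. Place at column 4.
Row 7: attacked by (1,10)→{4,10}; (2,1)→{1,6}; (3,6)→{2,6,10}; (4,8)→{5,8,11}; (5,2)→{2,4}; (6,4)→{3,4,5}; (9,11)→{9,11}. Blocked: 6. Safe: 7. Place at column 7.
Row 8: attacked by (1,10)→{3,10}; (2,1)→{1,7}; (3,6)→{1,6,11}; (4,8)→{4,8}; (5,2)→{2,5}; (6,4)→{2,4,6}; (7,7)→{6,7,8}; (9,11)→{10,11}. Safe: 9. Place at column 9.
Row 10: attacked by (1,10)→{1,10}; (2,1)→{1,9}; (3,6)→{6}; (4,8)→{2,8}; (5,2)→{2,7}; (6,4)→{4,8}; (7,7)→{4,7,10}; (8,9)→{7,9,11}; (9,11)→{10,11}. Safe: 3, 5. Place at column 3.
Row 11: attacked by (1,10)→{10}; (2,1)→{1,10}; (3,6)→{6}; (4,8)→{1,8}; (5,2)→{2,8}; (6,4)→{4,9}; (7,7)→{3,7,11}; (8,9)→{6,9}; (9,11)→{9,11}; (10,3)→{2,3,4}. Safe: 5. Place at column 5.
Columns [10, 1, 6, 8, 2, 4, 7, 9, 11, 3, 5], r−c [-9, 1, -3, -4, 3, 2, 0, -1, -2, 7, 6], r+c [11, 3, 9, 12, 7, 10, 14, 17, 20, 13, 16] are all distinct, so no two queens attack.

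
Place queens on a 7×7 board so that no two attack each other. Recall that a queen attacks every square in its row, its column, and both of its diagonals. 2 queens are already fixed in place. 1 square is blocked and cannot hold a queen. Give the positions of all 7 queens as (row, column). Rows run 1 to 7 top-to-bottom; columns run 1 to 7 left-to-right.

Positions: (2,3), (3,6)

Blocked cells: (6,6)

Row 1: attacked by (2,3)→{2,3,4}; (3,6)→{4,6}. Safe: 1, 5, 7. Place at column 7.
Row 4: attacked by (1,7)→{4,7}; (2,3)→{1,3,5}; (3,6)→{5,6,7}. Safe: 2. Place at column 2.
Row 5: attacked by (1,7)→{3,7}; (2,3)→{3,6}; (3,6)→{4,6}; (4,2)→{1,2,3}. Safe: 5. Place at column 5.
Row 6: attacked by (1,7)→{2,7}; (2,3)→{3,7}; (3,6)→{3,6}; (4,2)→{2,4}; (5,5)→{4,5,6}. Blocked: 6. Safe: 1. Place at column 1.
Row 7: attacked by (1,7)→{1,7}; (2,3)→{3}; (3,6)→{2,6}; (4,2)→{2,5}; (5,5)→{3,5,7}; (6,1)→{1,2}. Safe: 4. Place at column 4.
Columns [7, 3, 6, 2, 5, 1, 4], r−c [-6, -1, -3, 2, 0, 5, 3], r+c [8, 5, 9, 6, 10, 7, 11] are all distinct, so no two queens attack.

(1,7) (2,3) (3,6) (4,2) (5,5) (6,1) (7,4)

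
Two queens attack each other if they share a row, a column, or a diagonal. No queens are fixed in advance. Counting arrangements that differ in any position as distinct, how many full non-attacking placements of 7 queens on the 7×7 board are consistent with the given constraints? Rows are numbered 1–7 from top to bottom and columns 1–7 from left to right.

40

Branch on row 1: col 1 → 4; col 2 → 7; col 3 → 6; col 4 → 6; col 5 → 6; col 6 → 7; col 7 → 4.
Sum: 4 + 7 + 6 + 6 + 6 + 7 + 4 = 40.
(This is the classic 7-queens count.)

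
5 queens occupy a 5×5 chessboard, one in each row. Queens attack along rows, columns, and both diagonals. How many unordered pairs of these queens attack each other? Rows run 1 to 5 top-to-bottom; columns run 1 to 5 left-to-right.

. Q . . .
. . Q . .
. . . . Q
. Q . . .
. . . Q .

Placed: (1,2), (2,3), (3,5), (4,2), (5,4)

2

Same column: (1,2)–(4,2) (column 2).
Same diagonal: (1,2)–(2,3) (|1−2| = |2−3| = 1).
Total attacking pairs: 2.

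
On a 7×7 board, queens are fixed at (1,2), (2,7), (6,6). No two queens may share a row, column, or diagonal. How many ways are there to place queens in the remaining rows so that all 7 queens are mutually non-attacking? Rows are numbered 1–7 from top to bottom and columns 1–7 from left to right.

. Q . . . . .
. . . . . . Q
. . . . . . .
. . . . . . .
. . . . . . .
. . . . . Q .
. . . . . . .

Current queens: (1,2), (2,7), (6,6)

1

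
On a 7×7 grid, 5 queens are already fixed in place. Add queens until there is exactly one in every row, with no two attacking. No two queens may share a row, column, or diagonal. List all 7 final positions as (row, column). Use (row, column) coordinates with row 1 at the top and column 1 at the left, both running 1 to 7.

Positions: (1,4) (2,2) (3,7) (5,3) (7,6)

(1,4) (2,2) (3,7) (4,5) (5,3) (6,1) (7,6)

Row 4: attacked by (1,4)→{1,4,7}; (2,2)→{2,4}; (3,7)→{6,7}; (5,3)→{2,3,4}; (7,6)→{3,6}. Safe: 5. Place at column 5.
Row 6: attacked by (1,4)→{4}; (2,2)→{2,6}; (3,7)→{4,7}; (4,5)→{3,5,7}; (5,3)→{2,3,4}; (7,6)→{5,6,7}. Safe: 1. Place at column 1.
Columns [4, 2, 7, 5, 3, 1, 6], r−c [-3, 0, -4, -1, 2, 5, 1], r+c [5, 4, 10, 9, 8, 7, 13] are all distinct, so no two queens attack.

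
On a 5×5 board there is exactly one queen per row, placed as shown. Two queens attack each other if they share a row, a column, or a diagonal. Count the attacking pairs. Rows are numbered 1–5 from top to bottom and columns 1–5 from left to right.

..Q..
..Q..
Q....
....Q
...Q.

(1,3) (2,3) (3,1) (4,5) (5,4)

4

Same column: (1,3)–(2,3) (column 3).
Same diagonal: (1,3)–(3,1) (|1−3| = |3−1| = 2); (2,3)–(4,5) (|2−4| = |3−5| = 2); (4,5)–(5,4) (|4−5| = |5−4| = 1).
Total attacking pairs: 4.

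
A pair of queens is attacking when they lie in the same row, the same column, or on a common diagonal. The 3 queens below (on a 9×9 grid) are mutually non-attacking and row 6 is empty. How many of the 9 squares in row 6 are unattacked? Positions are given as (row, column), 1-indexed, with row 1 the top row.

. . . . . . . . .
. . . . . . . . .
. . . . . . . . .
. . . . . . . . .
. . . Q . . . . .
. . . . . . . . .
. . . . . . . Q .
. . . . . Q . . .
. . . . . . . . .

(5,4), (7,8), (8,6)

2

(5,4) attacks row 6 at column 4 and diagonals 3, 5.
(7,8) attacks row 6 at column 8 and diagonals 7, 9.
(8,6) attacks row 6 at column 6 and diagonals 4, 8.
Attacked columns: {3, 4, 5, 6, 7, 8, 9}. Safe: {1, 2}.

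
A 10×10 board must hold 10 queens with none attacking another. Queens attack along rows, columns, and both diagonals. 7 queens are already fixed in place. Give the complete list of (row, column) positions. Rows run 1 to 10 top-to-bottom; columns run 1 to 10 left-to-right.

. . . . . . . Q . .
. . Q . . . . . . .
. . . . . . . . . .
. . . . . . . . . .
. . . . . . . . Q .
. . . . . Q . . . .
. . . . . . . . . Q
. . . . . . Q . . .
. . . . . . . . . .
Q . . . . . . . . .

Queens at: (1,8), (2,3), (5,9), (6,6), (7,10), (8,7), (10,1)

Row 3: attacked by (1,8)→{6,8,10}; (2,3)→{2,3,4}; (5,9)→{7,9}; (6,6)→{3,6,9}; (7,10)→{6,10}; (8,7)→{2,7}; (10,1)→{1,8}. Safe: 5. Place at column 5.
Row 4: attacked by (1,8)→{5,8}; (2,3)→{1,3,5}; (3,5)→{4,5,6}; (5,9)→{8,9,10}; (6,6)→{4,6,8}; (7,10)→{7,10}; (8,7)→{3,7}; (10,1)→{1,7}. Safe: 2. Place at column 2.
Row 9: attacked by (1,8)→{8}; (2,3)→{3,10}; (3,5)→{5}; (4,2)→{2,7}; (5,9)→{5,9}; (6,6)→{3,6,9}; (7,10)→{8,10}; (8,7)→{6,7,8}; (10,1)→{1,2}. Safe: 4. Place at column 4.
Columns [8, 3, 5, 2, 9, 6, 10, 7, 4, 1], r−c [-7, -1, -2, 2, -4, 0, -3, 1, 5, 9], r+c [9, 5, 8, 6, 14, 12, 17, 15, 13, 11] are all distinct, so no two queens attack.

(1,8) (2,3) (3,5) (4,2) (5,9) (6,6) (7,10) (8,7) (9,4) (10,1)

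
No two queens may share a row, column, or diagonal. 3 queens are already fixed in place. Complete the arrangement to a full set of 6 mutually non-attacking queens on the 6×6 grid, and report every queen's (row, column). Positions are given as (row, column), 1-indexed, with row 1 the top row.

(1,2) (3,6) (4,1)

Row 2: attacked by (1,2)→{1,2,3}; (3,6)→{5,6}; (4,1)→{1,3}. Safe: 4. Place at column 4.
Row 5: attacked by (1,2)→{2,6}; (2,4)→{1,4}; (3,6)→{4,6}; (4,1)→{1,2}. Safe: 3, 5. Place at column 3.
Row 6: attacked by (1,2)→{2}; (2,4)→{4}; (3,6)→{3,6}; (4,1)→{1,3}; (5,3)→{2,3,4}. Safe: 5. Place at column 5.
Columns [2, 4, 6, 1, 3, 5], r−c [-1, -2, -3, 3, 2, 1], r+c [3, 6, 9, 5, 8, 11] are all distinct, so no two queens attack.

(1,2) (2,4) (3,6) (4,1) (5,3) (6,5)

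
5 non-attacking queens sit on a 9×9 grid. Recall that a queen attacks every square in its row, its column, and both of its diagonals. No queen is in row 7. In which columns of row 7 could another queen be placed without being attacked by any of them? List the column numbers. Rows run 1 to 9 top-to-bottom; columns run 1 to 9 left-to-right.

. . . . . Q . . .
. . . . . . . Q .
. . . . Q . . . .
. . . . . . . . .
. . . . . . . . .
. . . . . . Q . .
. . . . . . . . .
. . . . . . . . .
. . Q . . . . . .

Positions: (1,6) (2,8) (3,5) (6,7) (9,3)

columns 2, 4

(1,6) attacks row 7 at column 6.
(2,8) attacks row 7 at column 8 and diagonals 3.
(3,5) attacks row 7 at column 5 and diagonals 1, 9.
(6,7) attacks row 7 at column 7 and diagonals 6, 8.
(9,3) attacks row 7 at column 3 and diagonals 1, 5.
Attacked columns: {1, 3, 5, 6, 7, 8, 9}. Safe: {2, 4}.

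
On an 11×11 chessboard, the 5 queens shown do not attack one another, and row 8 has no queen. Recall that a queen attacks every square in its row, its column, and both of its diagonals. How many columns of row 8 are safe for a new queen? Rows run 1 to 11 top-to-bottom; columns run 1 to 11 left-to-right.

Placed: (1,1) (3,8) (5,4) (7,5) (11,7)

3

(1,1) attacks row 8 at column 1 and diagonals 8.
(3,8) attacks row 8 at column 8 and diagonals 3.
(5,4) attacks row 8 at column 4 and diagonals 1, 7.
(7,5) attacks row 8 at column 5 and diagonals 4, 6.
(11,7) attacks row 8 at column 7 and diagonals 4, 10.
Attacked columns: {1, 3, 4, 5, 6, 7, 8, 10}. Safe: {2, 9, 11}.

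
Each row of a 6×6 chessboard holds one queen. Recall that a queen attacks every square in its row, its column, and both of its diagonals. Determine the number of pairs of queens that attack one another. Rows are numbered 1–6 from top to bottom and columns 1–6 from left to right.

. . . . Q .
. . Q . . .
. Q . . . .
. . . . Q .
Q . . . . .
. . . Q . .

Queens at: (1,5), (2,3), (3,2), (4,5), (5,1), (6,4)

4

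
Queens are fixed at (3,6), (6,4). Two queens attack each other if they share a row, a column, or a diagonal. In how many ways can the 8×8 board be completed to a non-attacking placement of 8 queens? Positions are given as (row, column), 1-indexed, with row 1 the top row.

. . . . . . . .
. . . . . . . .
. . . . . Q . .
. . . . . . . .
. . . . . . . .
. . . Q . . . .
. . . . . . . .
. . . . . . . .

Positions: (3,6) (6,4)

Branch on row 1: col 1 → 0; col 2 → 0; col 3 → 0; col 5 → 1; col 7 → 1.
Sum: 0 + 0 + 0 + 1 + 1 = 2.

2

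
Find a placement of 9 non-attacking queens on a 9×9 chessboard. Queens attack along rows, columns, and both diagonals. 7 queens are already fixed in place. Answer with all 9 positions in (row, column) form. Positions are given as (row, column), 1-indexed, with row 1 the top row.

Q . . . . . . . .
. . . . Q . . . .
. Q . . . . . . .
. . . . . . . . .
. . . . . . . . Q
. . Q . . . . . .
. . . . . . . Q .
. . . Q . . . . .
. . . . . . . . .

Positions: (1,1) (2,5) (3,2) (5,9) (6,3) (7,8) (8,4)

(1,1) (2,5) (3,2) (4,6) (5,9) (6,3) (7,8) (8,4) (9,7)

Row 4: attacked by (1,1)→{1,4}; (2,5)→{3,5,7}; (3,2)→{1,2,3}; (5,9)→{8,9}; (6,3)→{1,3,5}; (7,8)→{5,8}; (8,4)→{4,8}. Safe: 6. Place at column 6.
Row 9: attacked by (1,1)→{1,9}; (2,5)→{5}; (3,2)→{2,8}; (4,6)→{1,6}; (5,9)→{5,9}; (6,3)→{3,6}; (7,8)→{6,8}; (8,4)→{3,4,5}. Safe: 7. Place at column 7.
Columns [1, 5, 2, 6, 9, 3, 8, 4, 7], r−c [0, -3, 1, -2, -4, 3, -1, 4, 2], r+c [2, 7, 5, 10, 14, 9, 15, 12, 16] are all distinct, so no two queens attack.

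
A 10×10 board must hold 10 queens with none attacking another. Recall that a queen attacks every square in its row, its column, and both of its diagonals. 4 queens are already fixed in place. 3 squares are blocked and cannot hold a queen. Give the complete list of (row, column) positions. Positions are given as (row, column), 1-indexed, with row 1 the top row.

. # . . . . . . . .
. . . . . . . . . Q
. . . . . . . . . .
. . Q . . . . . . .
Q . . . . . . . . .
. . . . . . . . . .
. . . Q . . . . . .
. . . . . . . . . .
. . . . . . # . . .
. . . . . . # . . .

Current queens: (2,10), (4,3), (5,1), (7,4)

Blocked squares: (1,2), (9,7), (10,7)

Row 1: attacked by (2,10)→{9,10}; (4,3)→{3,6}; (5,1)→{1,5}; (7,4)→{4,10}. Blocked: 2. Safe: 7, 8. Place at column 7.
Row 3: attacked by (1,7)→{5,7,9}; (2,10)→{9,10}; (4,3)→{2,3,4}; (5,1)→{1,3}; (7,4)→{4,8}. Safe: 6. Place at column 6.
Row 6: attacked by (1,7)→{2,7}; (2,10)→{6,10}; (3,6)→{3,6,9}; (4,3)→{1,3,5}; (5,1)→{1,2}; (7,4)→{3,4,5}. Safe: 8. Place at column 8.
Row 8: attacked by (1,7)→{7}; (2,10)→{4,10}; (3,6)→{1,6}; (4,3)→{3,7}; (5,1)→{1,4}; (6,8)→{6,8,10}; (7,4)→{3,4,5}. Safe: 2, 9. Place at column 2.
Row 9: attacked by (1,7)→{7}; (2,10)→{3,10}; (3,6)→{6}; (4,3)→{3,8}; (5,1)→{1,5}; (6,8)→{5,8}; (7,4)→{2,4,6}; (8,2)→{1,2,3}. Blocked: 7. Safe: 9. Place at column 9.
Row 10: attacked by (1,7)→{7}; (2,10)→{2,10}; (3,6)→{6}; (4,3)→{3,9}; (5,1)→{1,6}; (6,8)→{4,8}; (7,4)→{1,4,7}; (8,2)→{2,4}; (9,9)→{8,9,10}. Blocked: 7. Safe: 5. Place at column 5.
Columns [7, 10, 6, 3, 1, 8, 4, 2, 9, 5], r−c [-6, -8, -3, 1, 4, -2, 3, 6, 0, 5], r+c [8, 12, 9, 7, 6, 14, 11, 10, 18, 15] are all distinct, so no two queens attack.

(1,7) (2,10) (3,6) (4,3) (5,1) (6,8) (7,4) (8,2) (9,9) (10,5)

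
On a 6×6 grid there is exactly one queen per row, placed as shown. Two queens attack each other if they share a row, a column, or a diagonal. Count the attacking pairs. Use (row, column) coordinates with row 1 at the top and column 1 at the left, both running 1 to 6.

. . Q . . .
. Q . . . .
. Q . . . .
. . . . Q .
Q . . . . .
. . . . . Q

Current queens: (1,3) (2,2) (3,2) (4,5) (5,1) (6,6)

3

Same column: (2,2)–(3,2) (column 2).
Same diagonal: (1,3)–(2,2) (|1−2| = |3−2| = 1); (2,2)–(6,6) (|2−6| = |2−6| = 4).
Total attacking pairs: 3.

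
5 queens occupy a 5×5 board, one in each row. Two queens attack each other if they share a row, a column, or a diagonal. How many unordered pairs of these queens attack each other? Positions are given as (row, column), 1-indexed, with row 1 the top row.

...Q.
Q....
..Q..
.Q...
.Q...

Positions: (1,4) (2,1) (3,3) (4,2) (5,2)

Same column: (4,2)–(5,2) (column 2).
Same diagonal: (3,3)–(4,2) (|3−4| = |3−2| = 1).
Total attacking pairs: 2.

2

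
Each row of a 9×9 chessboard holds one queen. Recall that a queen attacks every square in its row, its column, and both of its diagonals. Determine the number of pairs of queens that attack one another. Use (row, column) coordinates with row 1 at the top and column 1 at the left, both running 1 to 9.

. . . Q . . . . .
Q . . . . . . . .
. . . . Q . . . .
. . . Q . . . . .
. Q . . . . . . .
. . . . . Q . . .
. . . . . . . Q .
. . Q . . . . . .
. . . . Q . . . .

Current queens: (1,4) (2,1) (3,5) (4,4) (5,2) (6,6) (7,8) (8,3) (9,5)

4

Same column: (1,4)–(4,4) (column 4); (3,5)–(9,5) (column 5).
Same diagonal: (3,5)–(4,4) (|3−4| = |5−4| = 1); (4,4)–(6,6) (|4−6| = |4−6| = 2).
Total attacking pairs: 4.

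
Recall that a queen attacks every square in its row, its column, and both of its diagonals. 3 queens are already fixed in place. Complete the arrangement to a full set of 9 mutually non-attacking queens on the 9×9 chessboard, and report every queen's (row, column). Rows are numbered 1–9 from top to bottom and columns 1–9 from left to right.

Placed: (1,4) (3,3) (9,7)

(1,4) (2,1) (3,3) (4,6) (5,9) (6,2) (7,8) (8,5) (9,7)

Row 2: attacked by (1,4)→{3,4,5}; (3,3)→{2,3,4}; (9,7)→{7}. Safe: 1, 6, 8, 9. Place at column 1.
Row 4: attacked by (1,4)→{1,4,7}; (2,1)→{1,3}; (3,3)→{2,3,4}; (9,7)→{2,7}. Safe: 5, 6, 8, 9. Place at column 6.
Row 5: attacked by (1,4)→{4,8}; (2,1)→{1,4}; (3,3)→{1,3,5}; (4,6)→{5,6,7}; (9,7)→{3,7}. Safe: 2, 9. Place at column 9.
Row 6: attacked by (1,4)→{4,9}; (2,1)→{1,5}; (3,3)→{3,6}; (4,6)→{4,6,8}; (5,9)→{8,9}; (9,7)→{4,7}. Safe: 2. Place at column 2.
Row 7: attacked by (1,4)→{4}; (2,1)→{1,6}; (3,3)→{3,7}; (4,6)→{3,6,9}; (5,9)→{7,9}; (6,2)→{1,2,3}; (9,7)→{5,7,9}. Safe: 8. Place at column 8.
Row 8: attacked by (1,4)→{4}; (2,1)→{1,7}; (3,3)→{3,8}; (4,6)→{2,6}; (5,9)→{6,9}; (6,2)→{2,4}; (7,8)→{7,8,9}; (9,7)→{6,7,8}. Safe: 5. Place at column 5.
Columns [4, 1, 3, 6, 9, 2, 8, 5, 7], r−c [-3, 1, 0, -2, -4, 4, -1, 3, 2], r+c [5, 3, 6, 10, 14, 8, 15, 13, 16] are all distinct, so no two queens attack.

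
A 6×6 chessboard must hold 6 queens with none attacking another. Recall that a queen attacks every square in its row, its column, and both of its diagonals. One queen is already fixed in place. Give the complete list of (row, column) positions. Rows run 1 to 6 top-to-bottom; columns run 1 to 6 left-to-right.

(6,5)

(1,2) (2,4) (3,6) (4,1) (5,3) (6,5)

Row 1: attacked by (6,5)→{5}. Safe: 1, 2, 3, 4, 6. Place at column 2.
Row 2: attacked by (1,2)→{1,2,3}; (6,5)→{1,5}. Safe: 4, 6. Place at column 4.
Row 3: attacked by (1,2)→{2,4}; (2,4)→{3,4,5}; (6,5)→{2,5}. Safe: 1, 6. Place at column 6.
Row 4: attacked by (1,2)→{2,5}; (2,4)→{2,4,6}; (3,6)→{5,6}; (6,5)→{3,5}. Safe: 1. Place at column 1.
Row 5: attacked by (1,2)→{2,6}; (2,4)→{1,4}; (3,6)→{4,6}; (4,1)→{1,2}; (6,5)→{4,5,6}. Safe: 3. Place at column 3.
Columns [2, 4, 6, 1, 3, 5], r−c [-1, -2, -3, 3, 2, 1], r+c [3, 6, 9, 5, 8, 11] are all distinct, so no two queens attack.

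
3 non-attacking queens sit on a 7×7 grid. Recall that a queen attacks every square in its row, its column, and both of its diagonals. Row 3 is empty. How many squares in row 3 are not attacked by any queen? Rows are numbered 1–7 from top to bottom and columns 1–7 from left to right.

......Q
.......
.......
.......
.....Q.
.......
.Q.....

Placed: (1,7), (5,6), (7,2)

(1,7) attacks row 3 at column 7 and diagonals 5.
(5,6) attacks row 3 at column 6 and diagonals 4.
(7,2) attacks row 3 at column 2 and diagonals 6.
Attacked columns: {2, 4, 5, 6, 7}. Safe: {1, 3}.

2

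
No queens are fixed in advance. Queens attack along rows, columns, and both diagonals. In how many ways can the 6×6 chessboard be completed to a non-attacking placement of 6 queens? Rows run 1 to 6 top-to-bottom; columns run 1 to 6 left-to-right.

4

Branch on row 1: col 1 → 0; col 2 → 1; col 3 → 1; col 4 → 1; col 5 → 1; col 6 → 0.
Sum: 0 + 1 + 1 + 1 + 1 + 0 = 4.
(This is the classic 6-queens count.)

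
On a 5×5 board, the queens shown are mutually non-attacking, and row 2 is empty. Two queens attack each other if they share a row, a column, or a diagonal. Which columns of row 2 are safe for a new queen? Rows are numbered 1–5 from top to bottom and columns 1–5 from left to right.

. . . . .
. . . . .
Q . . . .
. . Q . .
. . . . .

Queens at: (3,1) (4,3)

columns 4

(3,1) attacks row 2 at column 1 and diagonals 2.
(4,3) attacks row 2 at column 3 and diagonals 1, 5.
Attacked columns: {1, 2, 3, 5}. Safe: {4}.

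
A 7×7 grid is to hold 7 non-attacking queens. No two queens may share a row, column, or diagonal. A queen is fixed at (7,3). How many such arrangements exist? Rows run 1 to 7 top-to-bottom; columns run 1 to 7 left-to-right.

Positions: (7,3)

6

Branch on row 1: col 1 → 1; col 2 → 0; col 4 → 1; col 5 → 2; col 6 → 1; col 7 → 1.
Sum: 1 + 0 + 1 + 2 + 1 + 1 = 6.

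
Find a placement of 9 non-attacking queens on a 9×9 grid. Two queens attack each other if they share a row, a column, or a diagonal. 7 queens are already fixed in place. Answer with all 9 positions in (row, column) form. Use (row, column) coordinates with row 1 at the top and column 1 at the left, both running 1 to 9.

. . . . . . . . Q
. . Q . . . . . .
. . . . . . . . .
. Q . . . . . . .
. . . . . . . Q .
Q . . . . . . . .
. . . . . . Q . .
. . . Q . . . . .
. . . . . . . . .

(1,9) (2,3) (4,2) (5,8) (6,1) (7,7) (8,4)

(1,9) (2,3) (3,5) (4,2) (5,8) (6,1) (7,7) (8,4) (9,6)

Row 3: attacked by (1,9)→{7,9}; (2,3)→{2,3,4}; (4,2)→{1,2,3}; (5,8)→{6,8}; (6,1)→{1,4}; (7,7)→{3,7}; (8,4)→{4,9}. Safe: 5. Place at column 5.
Row 9: attacked by (1,9)→{1,9}; (2,3)→{3}; (3,5)→{5}; (4,2)→{2,7}; (5,8)→{4,8}; (6,1)→{1,4}; (7,7)→{5,7,9}; (8,4)→{3,4,5}. Safe: 6. Place at column 6.
Columns [9, 3, 5, 2, 8, 1, 7, 4, 6], r−c [-8, -1, -2, 2, -3, 5, 0, 4, 3], r+c [10, 5, 8, 6, 13, 7, 14, 12, 15] are all distinct, so no two queens attack.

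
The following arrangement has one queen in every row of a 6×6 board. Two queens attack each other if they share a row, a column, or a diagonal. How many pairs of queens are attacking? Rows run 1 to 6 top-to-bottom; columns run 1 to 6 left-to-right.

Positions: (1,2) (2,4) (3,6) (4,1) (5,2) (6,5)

Same column: (1,2)–(5,2) (column 2).
Same diagonal: (4,1)–(5,2) (|4−5| = |1−2| = 1).
Total attacking pairs: 2.

2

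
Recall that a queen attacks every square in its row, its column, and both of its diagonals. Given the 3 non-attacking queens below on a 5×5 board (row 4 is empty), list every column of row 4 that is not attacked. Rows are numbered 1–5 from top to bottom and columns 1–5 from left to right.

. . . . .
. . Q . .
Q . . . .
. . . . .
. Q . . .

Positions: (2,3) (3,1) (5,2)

columns 4

(2,3) attacks row 4 at column 3 and diagonals 1, 5.
(3,1) attacks row 4 at column 1 and diagonals 2.
(5,2) attacks row 4 at column 2 and diagonals 1, 3.
Attacked columns: {1, 2, 3, 5}. Safe: {4}.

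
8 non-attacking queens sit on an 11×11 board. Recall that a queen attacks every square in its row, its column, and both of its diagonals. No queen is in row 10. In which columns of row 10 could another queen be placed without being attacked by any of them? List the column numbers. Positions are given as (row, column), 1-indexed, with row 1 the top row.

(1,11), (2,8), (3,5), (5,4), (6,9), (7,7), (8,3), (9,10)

columns 6

(1,11) attacks row 10 at column 11 and diagonals 2.
(2,8) attacks row 10 at column 8.
(3,5) attacks row 10 at column 5.
(5,4) attacks row 10 at column 4 and diagonals 9.
(6,9) attacks row 10 at column 9 and diagonals 5.
(7,7) attacks row 10 at column 7 and diagonals 4, 10.
(8,3) attacks row 10 at column 3 and diagonals 1, 5.
(9,10) attacks row 10 at column 10 and diagonals 9, 11.
Attacked columns: {1, 2, 3, 4, 5, 7, 8, 9, 10, 11}. Safe: {6}.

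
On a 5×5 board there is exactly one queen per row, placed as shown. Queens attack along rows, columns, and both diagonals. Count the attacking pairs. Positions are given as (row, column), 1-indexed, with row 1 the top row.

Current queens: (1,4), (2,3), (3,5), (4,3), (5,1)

Same column: (2,3)–(4,3) (column 3).
Same diagonal: (1,4)–(2,3) (|1−2| = |4−3| = 1).
Total attacking pairs: 2.

2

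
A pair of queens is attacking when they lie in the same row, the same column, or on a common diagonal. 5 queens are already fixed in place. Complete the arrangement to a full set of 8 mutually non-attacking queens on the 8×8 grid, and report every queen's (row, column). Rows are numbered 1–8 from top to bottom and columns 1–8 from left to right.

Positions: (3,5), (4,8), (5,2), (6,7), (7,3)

(1,4) (2,1) (3,5) (4,8) (5,2) (6,7) (7,3) (8,6)

Row 1: attacked by (3,5)→{3,5,7}; (4,8)→{5,8}; (5,2)→{2,6}; (6,7)→{2,7}; (7,3)→{3}. Safe: 1, 4. Place at column 4.
Row 2: attacked by (1,4)→{3,4,5}; (3,5)→{4,5,6}; (4,8)→{6,8}; (5,2)→{2,5}; (6,7)→{3,7}; (7,3)→{3,8}. Safe: 1. Place at column 1.
Row 8: attacked by (1,4)→{4}; (2,1)→{1,7}; (3,5)→{5}; (4,8)→{4,8}; (5,2)→{2,5}; (6,7)→{5,7}; (7,3)→{2,3,4}. Safe: 6. Place at column 6.
Columns [4, 1, 5, 8, 2, 7, 3, 6], r−c [-3, 1, -2, -4, 3, -1, 4, 2], r+c [5, 3, 8, 12, 7, 13, 10, 14] are all distinct, so no two queens attack.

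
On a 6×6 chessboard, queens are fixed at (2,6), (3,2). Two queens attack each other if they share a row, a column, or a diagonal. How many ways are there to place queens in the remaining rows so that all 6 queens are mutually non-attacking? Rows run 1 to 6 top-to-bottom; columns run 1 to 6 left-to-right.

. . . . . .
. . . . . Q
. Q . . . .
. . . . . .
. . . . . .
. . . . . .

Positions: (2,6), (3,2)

Branch on row 1: col 1 → 0; col 3 → 1.
Sum: 0 + 1 = 1.

1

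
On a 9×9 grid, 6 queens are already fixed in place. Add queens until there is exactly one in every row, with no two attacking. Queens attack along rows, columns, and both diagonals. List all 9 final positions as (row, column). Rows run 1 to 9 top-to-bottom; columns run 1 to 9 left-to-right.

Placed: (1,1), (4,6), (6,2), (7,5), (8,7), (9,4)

(1,1) (2,3) (3,8) (4,6) (5,9) (6,2) (7,5) (8,7) (9,4)

Row 2: attacked by (1,1)→{1,2}; (4,6)→{4,6,8}; (6,2)→{2,6}; (7,5)→{5}; (8,7)→{1,7}; (9,4)→{4}. Safe: 3, 9. Place at column 3.
Row 3: attacked by (1,1)→{1,3}; (2,3)→{2,3,4}; (4,6)→{5,6,7}; (6,2)→{2,5}; (7,5)→{1,5,9}; (8,7)→{2,7}; (9,4)→{4}. Safe: 8. Place at column 8.
Row 5: attacked by (1,1)→{1,5}; (2,3)→{3,6}; (3,8)→{6,8}; (4,6)→{5,6,7}; (6,2)→{1,2,3}; (7,5)→{3,5,7}; (8,7)→{4,7}; (9,4)→{4,8}. Safe: 9. Place at column 9.
Columns [1, 3, 8, 6, 9, 2, 5, 7, 4], r−c [0, -1, -5, -2, -4, 4, 2, 1, 5], r+c [2, 5, 11, 10, 14, 8, 12, 15, 13] are all distinct, so no two queens attack.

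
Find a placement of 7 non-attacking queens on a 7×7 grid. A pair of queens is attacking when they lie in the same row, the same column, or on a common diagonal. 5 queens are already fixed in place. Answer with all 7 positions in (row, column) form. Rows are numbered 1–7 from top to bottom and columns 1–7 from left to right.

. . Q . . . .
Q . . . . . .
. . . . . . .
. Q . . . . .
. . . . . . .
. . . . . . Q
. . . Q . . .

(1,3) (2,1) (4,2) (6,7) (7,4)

Row 3: attacked by (1,3)→{1,3,5}; (2,1)→{1,2}; (4,2)→{1,2,3}; (6,7)→{4,7}; (7,4)→{4}. Safe: 6. Place at column 6.
Row 5: attacked by (1,3)→{3,7}; (2,1)→{1,4}; (3,6)→{4,6}; (4,2)→{1,2,3}; (6,7)→{6,7}; (7,4)→{2,4,6}. Safe: 5. Place at column 5.
Columns [3, 1, 6, 2, 5, 7, 4], r−c [-2, 1, -3, 2, 0, -1, 3], r+c [4, 3, 9, 6, 10, 13, 11] are all distinct, so no two queens attack.

(1,3) (2,1) (3,6) (4,2) (5,5) (6,7) (7,4)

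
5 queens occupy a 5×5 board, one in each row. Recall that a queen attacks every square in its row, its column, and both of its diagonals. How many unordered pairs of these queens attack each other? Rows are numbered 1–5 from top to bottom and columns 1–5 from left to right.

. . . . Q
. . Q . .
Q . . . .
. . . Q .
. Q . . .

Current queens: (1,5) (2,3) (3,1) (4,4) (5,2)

All columns are distinct and no two queens satisfy |Δrow| = |Δcol|, so no pair attacks.

0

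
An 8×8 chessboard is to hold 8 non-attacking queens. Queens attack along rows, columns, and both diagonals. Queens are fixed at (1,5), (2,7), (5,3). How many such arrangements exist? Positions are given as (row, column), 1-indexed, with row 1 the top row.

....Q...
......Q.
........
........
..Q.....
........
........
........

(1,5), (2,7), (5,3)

Branch on row 3: col 2 → 2; col 4 → 1.
Sum: 2 + 1 = 3.

3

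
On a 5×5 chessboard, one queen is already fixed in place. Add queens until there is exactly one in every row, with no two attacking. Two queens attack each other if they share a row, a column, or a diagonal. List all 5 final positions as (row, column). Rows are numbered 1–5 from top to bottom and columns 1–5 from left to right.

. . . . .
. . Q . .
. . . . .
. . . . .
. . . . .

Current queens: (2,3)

(1,5) (2,3) (3,1) (4,4) (5,2)

Row 1: attacked by (2,3)→{2,3,4}. Safe: 1, 5. Place at column 5.
Row 3: attacked by (1,5)→{3,5}; (2,3)→{2,3,4}. Safe: 1. Place at column 1.
Row 4: attacked by (1,5)→{2,5}; (2,3)→{1,3,5}; (3,1)→{1,2}. Safe: 4. Place at column 4.
Row 5: attacked by (1,5)→{1,5}; (2,3)→{3}; (3,1)→{1,3}; (4,4)→{3,4,5}. Safe: 2. Place at column 2.
Columns [5, 3, 1, 4, 2], r−c [-4, -1, 2, 0, 3], r+c [6, 5, 4, 8, 7] are all distinct, so no two queens attack.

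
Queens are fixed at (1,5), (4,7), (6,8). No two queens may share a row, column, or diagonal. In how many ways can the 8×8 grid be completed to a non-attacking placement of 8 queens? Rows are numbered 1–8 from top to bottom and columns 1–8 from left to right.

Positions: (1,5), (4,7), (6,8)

2

Branch on row 2: col 1 → 0; col 2 → 1; col 3 → 1.
Sum: 0 + 1 + 1 = 2.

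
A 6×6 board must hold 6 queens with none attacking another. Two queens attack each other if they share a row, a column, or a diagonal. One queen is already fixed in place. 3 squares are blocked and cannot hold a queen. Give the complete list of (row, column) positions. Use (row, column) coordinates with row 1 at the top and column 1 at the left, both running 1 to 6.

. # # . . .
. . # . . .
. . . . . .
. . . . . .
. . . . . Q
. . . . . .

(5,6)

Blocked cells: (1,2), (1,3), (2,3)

Row 1: attacked by (5,6)→{2,6}. Blocked: 2,3. Safe: 1, 4, 5. Place at column 4.
Row 2: attacked by (1,4)→{3,4,5}; (5,6)→{3,6}. Blocked: 3. Safe: 1, 2. Place at column 1.
Row 3: attacked by (1,4)→{2,4,6}; (2,1)→{1,2}; (5,6)→{4,6}. Safe: 3, 5. Place at column 5.
Row 4: attacked by (1,4)→{1,4}; (2,1)→{1,3}; (3,5)→{4,5,6}; (5,6)→{5,6}. Safe: 2. Place at column 2.
Row 6: attacked by (1,4)→{4}; (2,1)→{1,5}; (3,5)→{2,5}; (4,2)→{2,4}; (5,6)→{5,6}. Safe: 3. Place at column 3.
Columns [4, 1, 5, 2, 6, 3], r−c [-3, 1, -2, 2, -1, 3], r+c [5, 3, 8, 6, 11, 9] are all distinct, so no two queens attack.

(1,4) (2,1) (3,5) (4,2) (5,6) (6,3)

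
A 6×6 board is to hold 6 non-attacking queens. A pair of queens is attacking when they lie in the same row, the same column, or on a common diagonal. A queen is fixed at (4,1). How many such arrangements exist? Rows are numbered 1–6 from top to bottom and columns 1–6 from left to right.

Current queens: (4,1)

Branch on row 1: col 2 → 1; col 3 → 0; col 5 → 0; col 6 → 0.
Sum: 1 + 0 + 0 + 0 = 1.

1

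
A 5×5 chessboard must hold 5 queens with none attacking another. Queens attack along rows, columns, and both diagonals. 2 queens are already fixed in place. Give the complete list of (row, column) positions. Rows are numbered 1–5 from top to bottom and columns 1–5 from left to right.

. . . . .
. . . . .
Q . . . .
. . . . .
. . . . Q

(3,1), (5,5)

Row 1: attacked by (3,1)→{1,3}; (5,5)→{1,5}. Safe: 2, 4. Place at column 2.
Row 2: attacked by (1,2)→{1,2,3}; (3,1)→{1,2}; (5,5)→{2,5}. Safe: 4. Place at column 4.
Row 4: attacked by (1,2)→{2,5}; (2,4)→{2,4}; (3,1)→{1,2}; (5,5)→{4,5}. Safe: 3. Place at column 3.
Columns [2, 4, 1, 3, 5], r−c [-1, -2, 2, 1, 0], r+c [3, 6, 4, 7, 10] are all distinct, so no two queens attack.

(1,2) (2,4) (3,1) (4,3) (5,5)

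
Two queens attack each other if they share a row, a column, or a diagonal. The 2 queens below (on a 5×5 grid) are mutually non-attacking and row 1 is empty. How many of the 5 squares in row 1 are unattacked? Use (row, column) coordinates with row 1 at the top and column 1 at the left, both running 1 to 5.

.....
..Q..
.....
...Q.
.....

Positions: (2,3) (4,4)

(2,3) attacks row 1 at column 3 and diagonals 2, 4.
(4,4) attacks row 1 at column 4 and diagonals 1.
Attacked columns: {1, 2, 3, 4}. Safe: {5}.

1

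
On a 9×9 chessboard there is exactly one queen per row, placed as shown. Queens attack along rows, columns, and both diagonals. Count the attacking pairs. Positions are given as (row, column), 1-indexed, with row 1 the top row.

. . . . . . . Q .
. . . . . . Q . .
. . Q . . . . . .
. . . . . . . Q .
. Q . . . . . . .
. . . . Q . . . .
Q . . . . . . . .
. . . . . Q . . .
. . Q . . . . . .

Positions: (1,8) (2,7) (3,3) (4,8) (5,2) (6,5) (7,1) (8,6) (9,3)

5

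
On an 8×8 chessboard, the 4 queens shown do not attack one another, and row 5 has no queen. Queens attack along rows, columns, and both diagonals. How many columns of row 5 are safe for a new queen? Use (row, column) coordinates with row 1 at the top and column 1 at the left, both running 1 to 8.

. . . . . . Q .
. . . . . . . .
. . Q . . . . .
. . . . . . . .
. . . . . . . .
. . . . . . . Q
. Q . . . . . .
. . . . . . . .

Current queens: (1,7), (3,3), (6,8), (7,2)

1

(1,7) attacks row 5 at column 7 and diagonals 3.
(3,3) attacks row 5 at column 3 and diagonals 1, 5.
(6,8) attacks row 5 at column 8 and diagonals 7.
(7,2) attacks row 5 at column 2 and diagonals 4.
Attacked columns: {1, 2, 3, 4, 5, 7, 8}. Safe: {6}.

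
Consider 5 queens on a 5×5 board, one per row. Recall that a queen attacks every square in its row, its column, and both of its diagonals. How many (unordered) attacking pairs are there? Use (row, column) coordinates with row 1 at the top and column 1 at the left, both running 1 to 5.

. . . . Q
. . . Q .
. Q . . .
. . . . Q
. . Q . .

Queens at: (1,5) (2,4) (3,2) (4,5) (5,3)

Same column: (1,5)–(4,5) (column 5).
Same diagonal: (1,5)–(2,4) (|1−2| = |5−4| = 1).
Total attacking pairs: 2.

2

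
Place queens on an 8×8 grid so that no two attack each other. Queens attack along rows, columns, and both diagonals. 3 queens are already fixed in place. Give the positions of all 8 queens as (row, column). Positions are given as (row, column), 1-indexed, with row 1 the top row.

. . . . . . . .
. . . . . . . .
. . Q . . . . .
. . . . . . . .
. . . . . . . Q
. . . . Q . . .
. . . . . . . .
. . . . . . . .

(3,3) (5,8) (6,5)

(1,2) (2,7) (3,3) (4,6) (5,8) (6,5) (7,1) (8,4)

Row 1: attacked by (3,3)→{1,3,5}; (5,8)→{4,8}; (6,5)→{5}. Safe: 2, 6, 7. Place at column 2.
Row 2: attacked by (1,2)→{1,2,3}; (3,3)→{2,3,4}; (5,8)→{5,8}; (6,5)→{1,5}. Safe: 6, 7. Place at column 7.
Row 4: attacked by (1,2)→{2,5}; (2,7)→{5,7}; (3,3)→{2,3,4}; (5,8)→{7,8}; (6,5)→{3,5,7}. Safe: 1, 6. Place at column 6.
Row 7: attacked by (1,2)→{2,8}; (2,7)→{2,7}; (3,3)→{3,7}; (4,6)→{3,6}; (5,8)→{6,8}; (6,5)→{4,5,6}. Safe: 1. Place at column 1.
Row 8: attacked by (1,2)→{2}; (2,7)→{1,7}; (3,3)→{3,8}; (4,6)→{2,6}; (5,8)→{5,8}; (6,5)→{3,5,7}; (7,1)→{1,2}. Safe: 4. Place at column 4.
Columns [2, 7, 3, 6, 8, 5, 1, 4], r−c [-1, -5, 0, -2, -3, 1, 6, 4], r+c [3, 9, 6, 10, 13, 11, 8, 12] are all distinct, so no two queens attack.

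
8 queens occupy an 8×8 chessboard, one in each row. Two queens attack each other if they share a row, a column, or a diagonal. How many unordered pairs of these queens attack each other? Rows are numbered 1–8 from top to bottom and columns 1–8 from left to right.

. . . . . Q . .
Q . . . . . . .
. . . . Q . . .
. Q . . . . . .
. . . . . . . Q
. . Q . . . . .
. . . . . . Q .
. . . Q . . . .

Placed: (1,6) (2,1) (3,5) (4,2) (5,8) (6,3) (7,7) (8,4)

All columns are distinct and no two queens satisfy |Δrow| = |Δcol|, so no pair attacks.

0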